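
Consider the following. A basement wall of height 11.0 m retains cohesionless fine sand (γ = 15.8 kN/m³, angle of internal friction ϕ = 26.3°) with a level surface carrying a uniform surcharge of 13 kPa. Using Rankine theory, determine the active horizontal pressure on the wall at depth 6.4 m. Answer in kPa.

44.0 kPa

K_a = (1 − sin φ)/(1 + sin φ) = 0.3859.
σ_v = γz + q = 15.8 × 6.4 + 13 = 114.1 kPa.
σ_h = K_a σ_v = 0.3859 × 114.1 = 44.04 kPa.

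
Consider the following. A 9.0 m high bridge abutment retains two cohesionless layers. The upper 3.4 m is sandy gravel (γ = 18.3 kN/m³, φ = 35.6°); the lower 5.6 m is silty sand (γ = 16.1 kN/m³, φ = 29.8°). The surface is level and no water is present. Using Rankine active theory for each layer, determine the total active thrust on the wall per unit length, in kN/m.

K_a1 = tan²(45°−35.6°/2) = 0.2641; K_a2 = tan²(45°−29.8°/2) = 0.3360.
Layer 1: σ at base = K_a1 γ₁ h₁ = 16.43 kPa; P₁ = ½×16.43×3.4 = 27.94.
Layer 2: σ_v at top = γ₁h₁ = 62.22; σ_h top = K_a2×62.22 = 20.91; σ_h base = K_a2×(62.22+16.1×5.6) = 51.20.
P₂ = ½(20.91+51.20)×5.6 = 201.9. Total P_a = 27.94+201.9 = 229.9 kN/m.

230 kN/m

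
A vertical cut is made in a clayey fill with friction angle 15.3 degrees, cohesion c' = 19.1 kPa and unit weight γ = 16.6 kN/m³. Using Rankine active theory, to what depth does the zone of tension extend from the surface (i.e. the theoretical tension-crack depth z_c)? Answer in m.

3.02 m

K_a = tan²(45° − 15.3°/2) = 0.5824; √K_a = 0.7632.
The active pressure is zero where K_a γ z = 2c√K_a, so z_c = 2c/(γ√K_a) = 2×19.1/(16.6×0.7632) = 3.015 m.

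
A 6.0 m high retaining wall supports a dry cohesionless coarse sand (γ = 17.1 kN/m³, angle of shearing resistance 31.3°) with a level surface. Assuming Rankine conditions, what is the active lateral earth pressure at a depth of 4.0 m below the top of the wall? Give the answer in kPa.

21.6 kPa

K_a = (1 − sin φ)/(1 + sin φ) = 0.3162.
σ_h = K_a γ z = 0.3162 × 17.1 × 4.0 = 21.63 kPa.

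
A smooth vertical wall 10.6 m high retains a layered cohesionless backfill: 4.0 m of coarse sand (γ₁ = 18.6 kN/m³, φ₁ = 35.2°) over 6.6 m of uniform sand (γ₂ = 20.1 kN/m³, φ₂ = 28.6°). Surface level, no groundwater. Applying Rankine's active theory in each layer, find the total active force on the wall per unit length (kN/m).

367 kN/m

K_a1 = tan²(45°−35.2°/2) = 0.2687; K_a2 = tan²(45°−28.6°/2) = 0.3525.
Layer 1: σ at base = K_a1 γ₁ h₁ = 19.99 kPa; P₁ = ½×19.99×4.0 = 39.98.
Layer 2: σ_v at top = γ₁h₁ = 74.40; σ_h top = K_a2×74.40 = 26.23; σ_h base = K_a2×(74.40+20.1×6.6) = 73.00.
P₂ = ½(26.23+73.00)×6.6 = 327.5. Total P_a = 39.98+327.5 = 367.4 kN/m.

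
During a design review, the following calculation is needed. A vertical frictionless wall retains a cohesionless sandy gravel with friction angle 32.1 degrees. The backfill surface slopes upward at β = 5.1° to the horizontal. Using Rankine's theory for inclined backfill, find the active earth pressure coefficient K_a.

0.309

K_a = cos β · (cos β − √(cos²β − cos²φ)) / (cos β + √(cos²β − cos²φ)).
cos β = 0.9960, cos φ = 0.8471, √(cos²β − cos²φ) = 0.5239.
K_a = 0.9960 × (0.9960 − 0.5239)/(0.9960 + 0.5239) = 0.3094.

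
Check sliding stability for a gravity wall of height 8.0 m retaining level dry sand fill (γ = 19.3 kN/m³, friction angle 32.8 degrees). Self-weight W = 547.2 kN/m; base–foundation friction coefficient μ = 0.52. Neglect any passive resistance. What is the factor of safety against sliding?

1.55

K_a = tan²(45° − 32.8°/2) = 0.2973.
P_a = ½K_aγH² = 0.5×0.2973×19.3×8.0² = 183.6 kN/m, acting at H/3 = 2.667 m above the base.
FS_sliding = μW / P_a = 0.52×547.2 / 183.6 = 1.550.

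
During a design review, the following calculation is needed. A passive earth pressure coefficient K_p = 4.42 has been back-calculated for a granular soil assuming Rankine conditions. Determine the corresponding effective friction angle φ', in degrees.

K_p = (1+sin φ)/(1−sin φ) ⇒ sin φ = (K_p − 1)/(K_p + 1) = 0.6310.
φ = arcsin(0.6310) = 39.12°.

39.1°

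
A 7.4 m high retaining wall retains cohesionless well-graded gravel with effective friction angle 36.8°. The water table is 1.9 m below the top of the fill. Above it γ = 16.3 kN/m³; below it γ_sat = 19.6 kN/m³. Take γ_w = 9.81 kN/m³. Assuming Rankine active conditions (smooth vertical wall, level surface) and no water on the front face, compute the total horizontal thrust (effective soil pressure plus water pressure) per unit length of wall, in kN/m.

236 kN/m

K_a = tan²(45° − φ/2) = 0.2508.
γ' = 19.6 − 9.81 = 9.790 kN/m³. Depth below WT = 5.5 m.
σ'_h at WT = K_a γ d_w = 7.766 kPa; at base = 7.766 + K_a γ' × 5.5 = 21.27 kPa.
P₁ (0–1.9 m) = ½×7.766×1.9 = 7.378. P₂ (1.9–7.4 m) = ½(7.766+21.27)×5.5 = 79.85.
P_w = ½ γ_w h₂² = 0.5×9.81×5.5² = 148.4. Total = 7.378+79.85+148.4 = 235.6 kN/m.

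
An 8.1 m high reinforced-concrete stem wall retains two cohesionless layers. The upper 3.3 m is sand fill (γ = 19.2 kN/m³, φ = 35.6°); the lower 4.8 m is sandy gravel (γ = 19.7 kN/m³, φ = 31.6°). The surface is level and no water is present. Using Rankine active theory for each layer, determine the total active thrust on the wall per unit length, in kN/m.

193 kN/m

K_a1 = tan²(45°−35.6°/2) = 0.2641; K_a2 = tan²(45°−31.6°/2) = 0.3123.
Layer 1: σ at base = K_a1 γ₁ h₁ = 16.73 kPa; P₁ = ½×16.73×3.3 = 27.61.
Layer 2: σ_v at top = γ₁h₁ = 63.36; σ_h top = K_a2×63.36 = 19.79; σ_h base = K_a2×(63.36+19.7×4.8) = 49.33.
P₂ = ½(19.79+49.33)×4.8 = 165.9. Total P_a = 27.61+165.9 = 193.5 kN/m.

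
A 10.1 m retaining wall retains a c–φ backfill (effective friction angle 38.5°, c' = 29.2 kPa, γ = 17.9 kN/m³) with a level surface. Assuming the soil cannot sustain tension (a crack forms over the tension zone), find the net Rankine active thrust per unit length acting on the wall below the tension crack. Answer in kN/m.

23.2 kN/m

K_a = 0.2327; √K_a = 0.4823.
Tension-crack depth z_c = 2c/(γ√K_a) = 2×29.2/(17.9×0.4823) = 6.764 m.
σ_a at base = K_a γ H − 2c√K_a = 0.2327×17.9×10.1 − 2×29.2×0.4823 = 13.89 kPa.
P_a = ½ × 13.89 × (H − z_c) = 0.5×13.89×3.336 = 23.17 kN/m.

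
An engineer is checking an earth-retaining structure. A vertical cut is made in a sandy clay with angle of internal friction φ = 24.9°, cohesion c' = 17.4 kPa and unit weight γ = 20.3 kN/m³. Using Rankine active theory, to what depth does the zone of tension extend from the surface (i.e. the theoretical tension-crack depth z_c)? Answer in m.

K_a = tan²(45° − 24.9°/2) = 0.4074; √K_a = 0.6383.
The active pressure is zero where K_a γ z = 2c√K_a, so z_c = 2c/(γ√K_a) = 2×17.4/(20.3×0.6383) = 2.686 m.

2.69 m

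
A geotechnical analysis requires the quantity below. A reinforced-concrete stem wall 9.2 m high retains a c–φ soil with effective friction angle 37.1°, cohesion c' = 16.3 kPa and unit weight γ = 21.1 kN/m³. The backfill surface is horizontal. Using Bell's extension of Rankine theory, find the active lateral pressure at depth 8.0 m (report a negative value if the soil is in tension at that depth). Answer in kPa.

K_a = (1 − sin φ)/(1 + sin φ) = 0.2475.
σ_a = K_a γ z − 2c√K_a = 0.2475×21.1×8.0 − 2×16.3×0.4975 = 25.56 kPa.

25.6 kPa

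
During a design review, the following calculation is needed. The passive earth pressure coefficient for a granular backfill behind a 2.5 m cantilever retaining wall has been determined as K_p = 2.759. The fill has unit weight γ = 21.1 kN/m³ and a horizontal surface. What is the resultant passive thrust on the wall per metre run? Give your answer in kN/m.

P = ½ K_p γ H² = 0.5 × 2.759 × 21.1 × 2.5² = 181.9 kN/m.

182 kN/m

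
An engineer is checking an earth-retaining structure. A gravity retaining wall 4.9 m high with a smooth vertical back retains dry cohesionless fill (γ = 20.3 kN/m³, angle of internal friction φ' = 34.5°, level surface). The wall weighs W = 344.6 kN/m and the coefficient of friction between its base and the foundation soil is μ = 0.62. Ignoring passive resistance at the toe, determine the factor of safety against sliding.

3.17

K_a = tan²(45° − 34.5°/2) = 0.2768.
P_a = ½K_aγH² = 0.5×0.2768×20.3×4.9² = 67.46 kN/m, acting at H/3 = 1.633 m above the base.
FS_sliding = μW / P_a = 0.62×344.6 / 67.46 = 3.167.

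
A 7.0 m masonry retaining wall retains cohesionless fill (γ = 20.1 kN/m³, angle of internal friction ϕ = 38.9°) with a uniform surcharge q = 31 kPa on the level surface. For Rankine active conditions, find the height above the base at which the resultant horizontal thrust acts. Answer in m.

K_a = 0.2285.
Triangular part P₁ = ½K_aγH² = 112.5 at H/3 = 2.333 m; rectangular part P₂ = K_a q H = 49.59 at H/2 = 3.500 m.
ȳ = (P₁·2.333 + P₂·3.500)/(P₁+P₂) = 2.690 m.

2.69 m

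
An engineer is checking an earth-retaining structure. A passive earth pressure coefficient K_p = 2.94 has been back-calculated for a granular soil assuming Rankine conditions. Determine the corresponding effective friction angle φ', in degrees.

K_p = (1+sin φ)/(1−sin φ) ⇒ sin φ = (K_p − 1)/(K_p + 1) = 0.4924.
φ = arcsin(0.4924) = 29.50°.

29.5°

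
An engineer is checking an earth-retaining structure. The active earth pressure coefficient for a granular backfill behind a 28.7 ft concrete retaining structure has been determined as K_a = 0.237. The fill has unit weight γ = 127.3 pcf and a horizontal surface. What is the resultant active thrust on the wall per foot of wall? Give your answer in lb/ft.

P = ½ K_a γ H² = 0.5 × 0.237 × 127.3 × 28.7² = 12430 lb/ft.

12400 lb/ft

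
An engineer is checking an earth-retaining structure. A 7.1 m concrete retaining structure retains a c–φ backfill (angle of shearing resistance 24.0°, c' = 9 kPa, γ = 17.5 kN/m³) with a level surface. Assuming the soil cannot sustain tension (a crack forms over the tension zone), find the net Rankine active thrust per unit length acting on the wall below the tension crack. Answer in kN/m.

K_a = 0.4217; √K_a = 0.6494.
Tension-crack depth z_c = 2c/(γ√K_a) = 2×9/(17.5×0.6494) = 1.584 m.
σ_a at base = K_a γ H − 2c√K_a = 0.4217×17.5×7.1 − 2×9×0.6494 = 40.71 kPa.
P_a = ½ × 40.71 × (H − z_c) = 0.5×40.71×5.516 = 112.3 kN/m.

112 kN/m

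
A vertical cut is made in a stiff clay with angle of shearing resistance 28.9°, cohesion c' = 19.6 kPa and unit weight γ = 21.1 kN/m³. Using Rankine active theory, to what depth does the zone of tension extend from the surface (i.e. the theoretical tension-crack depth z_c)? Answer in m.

3.15 m

K_a = tan²(45° − 28.9°/2) = 0.3484; √K_a = 0.5902.
The active pressure is zero where K_a γ z = 2c√K_a, so z_c = 2c/(γ√K_a) = 2×19.6/(21.1×0.5902) = 3.148 m.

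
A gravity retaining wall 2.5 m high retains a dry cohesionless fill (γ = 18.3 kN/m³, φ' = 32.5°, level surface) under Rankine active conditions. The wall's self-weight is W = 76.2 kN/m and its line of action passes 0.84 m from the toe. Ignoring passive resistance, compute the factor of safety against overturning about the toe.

K_a = tan²(45° − 32.5°/2) = 0.3010.
P_a = ½K_aγH² = 0.5×0.3010×18.3×2.5² = 17.21 kN/m, acting at H/3 = 0.8333 m above the base.
Overturning moment M_o = P_a × H/3 = 17.21 × 0.8333 = 14.34.
Resisting moment M_r = W × 0.84 = 76.2 × 0.84 = 64.01.
FS_overturning = M_r/M_o = 64.01/14.34 = 4.462.

4.46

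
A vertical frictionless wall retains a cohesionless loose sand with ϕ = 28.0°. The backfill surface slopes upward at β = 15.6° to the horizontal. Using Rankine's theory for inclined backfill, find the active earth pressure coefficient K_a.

0.413

K_a = cos β · (cos β − √(cos²β − cos²φ)) / (cos β + √(cos²β − cos²φ)).
cos β = 0.9632, cos φ = 0.8829, √(cos²β − cos²φ) = 0.3848.
K_a = 0.9632 × (0.9632 − 0.3848)/(0.9632 + 0.3848) = 0.4132.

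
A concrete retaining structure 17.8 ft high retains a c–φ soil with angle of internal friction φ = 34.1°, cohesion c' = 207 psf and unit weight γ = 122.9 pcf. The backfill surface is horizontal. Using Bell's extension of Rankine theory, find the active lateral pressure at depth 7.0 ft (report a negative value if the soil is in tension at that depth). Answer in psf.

22.5 psf

K_a = (1 − sin φ)/(1 + sin φ) = 0.2815.
σ_a = K_a γ z − 2c√K_a = 0.2815×122.9×7.0 − 2×207×0.5306 = 22.53 psf.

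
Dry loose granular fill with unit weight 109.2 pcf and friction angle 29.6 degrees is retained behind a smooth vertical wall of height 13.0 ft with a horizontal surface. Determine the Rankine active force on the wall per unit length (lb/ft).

K_a = tan²(45° − φ/2) = 0.3387.
P_a = ½ K_a γ H² = 0.5 × 0.3387 × 109.2 × 13.0² = 3126 lb/ft.

3130 lb/ft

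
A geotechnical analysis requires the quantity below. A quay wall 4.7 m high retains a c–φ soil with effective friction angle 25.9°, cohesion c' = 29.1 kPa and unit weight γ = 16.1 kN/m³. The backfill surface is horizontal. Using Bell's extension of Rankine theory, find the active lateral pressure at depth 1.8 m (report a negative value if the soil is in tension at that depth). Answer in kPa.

-25.1 kPa

K_a = (1 − sin φ)/(1 + sin φ) = 0.3920.
σ_a = K_a γ z − 2c√K_a = 0.3920×16.1×1.8 − 2×29.1×0.6261 = -25.08 kPa.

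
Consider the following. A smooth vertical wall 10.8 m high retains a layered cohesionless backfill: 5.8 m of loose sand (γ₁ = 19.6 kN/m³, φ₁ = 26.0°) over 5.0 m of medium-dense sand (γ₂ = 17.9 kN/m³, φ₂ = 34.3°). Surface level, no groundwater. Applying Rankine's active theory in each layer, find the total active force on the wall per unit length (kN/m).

350 kN/m

K_a1 = tan²(45°−26.0°/2) = 0.3905; K_a2 = tan²(45°−34.3°/2) = 0.2792.
Layer 1: σ at base = K_a1 γ₁ h₁ = 44.39 kPa; P₁ = ½×44.39×5.8 = 128.7.
Layer 2: σ_v at top = γ₁h₁ = 113.7; σ_h top = K_a2×113.7 = 31.73; σ_h base = K_a2×(113.7+17.9×5.0) = 56.72.
P₂ = ½(31.73+56.72)×5.0 = 221.1. Total P_a = 128.7+221.1 = 349.9 kN/m.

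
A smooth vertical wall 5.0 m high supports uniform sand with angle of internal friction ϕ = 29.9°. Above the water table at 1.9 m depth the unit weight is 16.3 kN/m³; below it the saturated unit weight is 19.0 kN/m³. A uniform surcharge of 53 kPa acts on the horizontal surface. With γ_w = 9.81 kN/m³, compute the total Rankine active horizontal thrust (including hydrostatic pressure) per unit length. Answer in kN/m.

193 kN/m

K_a = tan²(45° − φ/2) = 0.3347.
γ' = 19.0 − 9.81 = 9.190 kN/m³. h₂ = H − d_w = 3.1 m.
σ'_h: at surface K_a·q = 17.74; at WT K_a(q+γd_w) = 28.10; at base K_a(q+γd_w+γ'h₂) = 37.64 kPa.
P₁ = ½(17.74+28.10)×1.9 = 43.55; P₂ = ½(28.10+37.64)×3.1 = 101.9; P_w = ½γ_w h₂² = 47.14.
Total = 43.55+101.9+47.14 = 192.6 kN/m.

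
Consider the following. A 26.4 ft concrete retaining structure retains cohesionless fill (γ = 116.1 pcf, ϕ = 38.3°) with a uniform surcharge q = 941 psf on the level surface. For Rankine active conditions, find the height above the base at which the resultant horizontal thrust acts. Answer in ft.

10.5 ft

K_a = 0.2347.
Triangular part P₁ = ½K_aγH² = 9497 at H/3 = 8.800 ft; rectangular part P₂ = K_a q H = 5831 at H/2 = 13.20 ft.
ȳ = (P₁·8.800 + P₂·13.20)/(P₁+P₂) = 10.47 ft.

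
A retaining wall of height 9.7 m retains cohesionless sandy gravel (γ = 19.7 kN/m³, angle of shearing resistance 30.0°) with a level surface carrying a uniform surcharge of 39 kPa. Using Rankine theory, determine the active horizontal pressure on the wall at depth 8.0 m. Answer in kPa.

65.5 kPa

K_a = (1 − sin φ)/(1 + sin φ) = 0.3333.
σ_v = γz + q = 19.7 × 8.0 + 39 = 196.6 kPa.
σ_h = K_a σ_v = 0.3333 × 196.6 = 65.53 kPa.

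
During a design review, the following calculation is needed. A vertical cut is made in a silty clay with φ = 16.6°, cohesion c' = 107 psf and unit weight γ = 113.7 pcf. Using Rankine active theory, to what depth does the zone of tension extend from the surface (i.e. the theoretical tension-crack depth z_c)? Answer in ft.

2.53 ft

K_a = tan²(45° − 16.6°/2) = 0.5556; √K_a = 0.7454.
The active pressure is zero where K_a γ z = 2c√K_a, so z_c = 2c/(γ√K_a) = 2×107/(113.7×0.7454) = 2.525 ft.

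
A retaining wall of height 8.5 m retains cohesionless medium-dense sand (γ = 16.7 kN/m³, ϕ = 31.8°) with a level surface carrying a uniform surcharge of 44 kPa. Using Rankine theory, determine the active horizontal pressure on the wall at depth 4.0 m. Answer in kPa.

K_a = (1 − sin φ)/(1 + sin φ) = 0.3098.
σ_v = γz + q = 16.7 × 4.0 + 44 = 110.8 kPa.
σ_h = K_a σ_v = 0.3098 × 110.8 = 34.33 kPa.

34.3 kPa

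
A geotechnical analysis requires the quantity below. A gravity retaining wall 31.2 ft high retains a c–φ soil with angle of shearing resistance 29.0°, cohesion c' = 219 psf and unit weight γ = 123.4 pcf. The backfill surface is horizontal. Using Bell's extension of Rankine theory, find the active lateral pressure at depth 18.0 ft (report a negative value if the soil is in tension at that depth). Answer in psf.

K_a = (1 − sin φ)/(1 + sin φ) = 0.3470.
σ_a = K_a γ z − 2c√K_a = 0.3470×123.4×18.0 − 2×219×0.5890 = 512.7 psf.

513 psf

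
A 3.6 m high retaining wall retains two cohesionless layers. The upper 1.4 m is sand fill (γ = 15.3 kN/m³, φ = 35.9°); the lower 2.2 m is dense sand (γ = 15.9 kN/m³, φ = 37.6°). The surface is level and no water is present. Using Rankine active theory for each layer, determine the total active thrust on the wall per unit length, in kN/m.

24.6 kN/m

K_a1 = tan²(45°−35.9°/2) = 0.2607; K_a2 = tan²(45°−37.6°/2) = 0.2421.
Layer 1: σ at base = K_a1 γ₁ h₁ = 5.585 kPa; P₁ = ½×5.585×1.4 = 3.910.
Layer 2: σ_v at top = γ₁h₁ = 21.42; σ_h top = K_a2×21.42 = 5.186; σ_h base = K_a2×(21.42+15.9×2.2) = 13.66.
P₂ = ½(5.186+13.66)×2.2 = 20.73. Total P_a = 3.910+20.73 = 24.64 kN/m.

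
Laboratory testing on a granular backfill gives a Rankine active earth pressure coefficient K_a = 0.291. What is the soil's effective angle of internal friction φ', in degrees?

33.3°

K_a = tan²(45° − φ/2) ⇒ 45° − φ/2 = arctan(√0.291) = 28.34°.
φ = 2(45° − 28.34°) = 33.31°.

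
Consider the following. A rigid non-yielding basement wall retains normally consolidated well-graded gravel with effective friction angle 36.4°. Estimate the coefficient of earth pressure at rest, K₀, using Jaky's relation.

0.407

K₀ = 1 − sin φ' = 1 − sin 36.4° = 0.4066.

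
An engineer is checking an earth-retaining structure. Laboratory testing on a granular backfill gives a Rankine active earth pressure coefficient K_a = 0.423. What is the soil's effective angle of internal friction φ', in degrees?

23.9°

K_a = tan²(45° − φ/2) ⇒ 45° − φ/2 = arctan(√0.423) = 33.04°.
φ = 2(45° − 33.04°) = 23.92°.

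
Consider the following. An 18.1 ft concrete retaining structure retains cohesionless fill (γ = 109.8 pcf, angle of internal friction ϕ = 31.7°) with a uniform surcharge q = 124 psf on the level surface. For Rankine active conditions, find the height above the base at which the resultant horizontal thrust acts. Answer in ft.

K_a = 0.3111.
Triangular part P₁ = ½K_aγH² = 5595 at H/3 = 6.033 ft; rectangular part P₂ = K_a q H = 698.2 at H/2 = 9.050 ft.
ȳ = (P₁·6.033 + P₂·9.050)/(P₁+P₂) = 6.368 ft.

6.37 ft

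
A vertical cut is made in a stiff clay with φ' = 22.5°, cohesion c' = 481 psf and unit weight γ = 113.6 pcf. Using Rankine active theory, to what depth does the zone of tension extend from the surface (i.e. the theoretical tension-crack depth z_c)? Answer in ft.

12.7 ft

K_a = tan²(45° − 22.5°/2) = 0.4465; √K_a = 0.6682.
The active pressure is zero where K_a γ z = 2c√K_a, so z_c = 2c/(γ√K_a) = 2×481/(113.6×0.6682) = 12.67 ft.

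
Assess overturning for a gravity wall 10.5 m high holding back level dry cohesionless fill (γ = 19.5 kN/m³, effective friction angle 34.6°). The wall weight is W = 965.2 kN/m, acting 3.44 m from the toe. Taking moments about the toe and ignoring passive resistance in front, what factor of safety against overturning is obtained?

3.20

K_a = tan²(45° − 34.6°/2) = 0.2756.
P_a = ½K_aγH² = 0.5×0.2756×19.5×10.5² = 296.3 kN/m, acting at H/3 = 3.500 m above the base.
Overturning moment M_o = P_a × H/3 = 296.3 × 3.500 = 1037.
Resisting moment M_r = W × 3.44 = 965.2 × 3.44 = 3320.
FS_overturning = M_r/M_o = 3320/1037 = 3.202.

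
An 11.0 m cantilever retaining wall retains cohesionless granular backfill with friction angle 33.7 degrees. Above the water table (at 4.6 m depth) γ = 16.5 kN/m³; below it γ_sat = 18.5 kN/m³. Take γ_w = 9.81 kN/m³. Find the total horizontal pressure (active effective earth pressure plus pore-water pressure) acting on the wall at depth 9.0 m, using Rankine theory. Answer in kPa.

75.8 kPa

K_a = (1 − sin φ)/(1 + sin φ) = 0.2863.
γ' = 18.5 − 9.81 = 8.690 kN/m³.
Effective vertical stress at 9.0 m: σ'_v = 16.5×4.6 + 8.690×4.40 = 114.1 kPa.
σ'_h = K_a σ'_v = 0.2863 × 114.1 = 32.68 kPa; u = γ_w × 4.40 = 43.16 kPa.
Total σ_h = 32.68 + 43.16 = 75.84 kPa.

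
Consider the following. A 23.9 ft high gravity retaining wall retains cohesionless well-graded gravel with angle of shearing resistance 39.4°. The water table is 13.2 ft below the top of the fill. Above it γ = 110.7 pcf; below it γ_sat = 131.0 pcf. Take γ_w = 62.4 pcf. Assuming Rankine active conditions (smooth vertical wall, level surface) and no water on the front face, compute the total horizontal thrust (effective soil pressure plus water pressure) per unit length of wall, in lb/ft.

K_a = tan²(45° − φ/2) = 0.2234.
γ' = 131.0 − 62.4 = 68.60 pcf. Depth below WT = 10.7 ft.
σ'_h at WT = K_a γ d_w = 326.5 psf; at base = 326.5 + K_a γ' × 10.7 = 490.5 psf.
P₁ (0–13.2 ft) = ½×326.5×13.2 = 2155. P₂ (13.2–23.9 ft) = ½(326.5+490.5)×10.7 = 4371.
P_w = ½ γ_w h₂² = 0.5×62.4×10.7² = 3572. Total = 2155+4371+3572 = 10100 lb/ft.

10100 lb/ft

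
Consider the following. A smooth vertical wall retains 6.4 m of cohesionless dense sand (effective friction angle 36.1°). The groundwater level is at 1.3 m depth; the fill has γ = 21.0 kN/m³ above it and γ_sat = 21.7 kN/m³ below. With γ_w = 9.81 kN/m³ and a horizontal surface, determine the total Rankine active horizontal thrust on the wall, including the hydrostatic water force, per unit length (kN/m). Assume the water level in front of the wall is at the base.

208 kN/m

K_a = tan²(45° − φ/2) = 0.2585.
γ' = 21.7 − 9.81 = 11.89 kN/m³. Depth below WT = 5.1 m.
σ'_h at WT = K_a γ d_w = 7.057 kPa; at base = 7.057 + K_a γ' × 5.1 = 22.73 kPa.
P₁ (0–1.3 m) = ½×7.057×1.3 = 4.587. P₂ (1.3–6.4 m) = ½(7.057+22.73)×5.1 = 75.96.
P_w = ½ γ_w h₂² = 0.5×9.81×5.1² = 127.6. Total = 4.587+75.96+127.6 = 208.1 kN/m.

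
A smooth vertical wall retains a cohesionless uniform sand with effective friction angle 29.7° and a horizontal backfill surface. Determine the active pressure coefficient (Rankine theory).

K_a = (1 − sin φ)/(1 + sin φ) = (1 − sin 29.7°)/(1 + sin 29.7°) = 0.3374.

0.337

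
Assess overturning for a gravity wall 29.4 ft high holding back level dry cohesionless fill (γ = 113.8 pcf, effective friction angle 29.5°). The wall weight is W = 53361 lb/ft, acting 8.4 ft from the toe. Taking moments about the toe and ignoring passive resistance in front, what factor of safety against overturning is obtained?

2.73

K_a = tan²(45° − 29.5°/2) = 0.3401.
P_a = ½K_aγH² = 0.5×0.3401×113.8×29.4² = 16730 lb/ft, acting at H/3 = 9.800 ft above the base.
Overturning moment M_o = P_a × H/3 = 16730 × 9.800 = 163900.
Resisting moment M_r = W × 8.4 = 53361 × 8.4 = 448200.
FS_overturning = M_r/M_o = 448200/163900 = 2.734.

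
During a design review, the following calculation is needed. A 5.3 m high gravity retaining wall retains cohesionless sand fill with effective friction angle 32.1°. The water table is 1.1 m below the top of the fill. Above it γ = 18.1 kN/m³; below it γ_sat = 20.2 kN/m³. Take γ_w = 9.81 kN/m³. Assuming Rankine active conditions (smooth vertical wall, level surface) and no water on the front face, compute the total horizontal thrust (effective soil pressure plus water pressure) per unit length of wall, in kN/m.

K_a = tan²(45° − φ/2) = 0.3060.
γ' = 20.2 − 9.81 = 10.39 kN/m³. Depth below WT = 4.2 m.
σ'_h at WT = K_a γ d_w = 6.092 kPa; at base = 6.092 + K_a γ' × 4.2 = 19.45 kPa.
P₁ (0–1.1 m) = ½×6.092×1.1 = 3.351. P₂ (1.1–5.3 m) = ½(6.092+19.45)×4.2 = 53.63.
P_w = ½ γ_w h₂² = 0.5×9.81×4.2² = 86.52. Total = 3.351+53.63+86.52 = 143.5 kN/m.

144 kN/m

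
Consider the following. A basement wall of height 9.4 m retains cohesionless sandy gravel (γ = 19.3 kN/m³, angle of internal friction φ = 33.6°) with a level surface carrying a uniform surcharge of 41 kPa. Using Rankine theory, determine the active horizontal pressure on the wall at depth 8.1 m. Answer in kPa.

K_a = (1 − sin φ)/(1 + sin φ) = 0.2875.
σ_v = γz + q = 19.3 × 8.1 + 41 = 197.3 kPa.
σ_h = K_a σ_v = 0.2875 × 197.3 = 56.73 kPa.

56.7 kPa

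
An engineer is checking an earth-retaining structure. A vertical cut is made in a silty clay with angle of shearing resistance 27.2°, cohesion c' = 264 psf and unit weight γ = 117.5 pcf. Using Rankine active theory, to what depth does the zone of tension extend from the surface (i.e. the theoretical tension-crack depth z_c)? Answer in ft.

K_a = tan²(45° − 27.2°/2) = 0.3726; √K_a = 0.6104.
The active pressure is zero where K_a γ z = 2c√K_a, so z_c = 2c/(γ√K_a) = 2×264/(117.5×0.6104) = 7.362 ft.

7.36 ft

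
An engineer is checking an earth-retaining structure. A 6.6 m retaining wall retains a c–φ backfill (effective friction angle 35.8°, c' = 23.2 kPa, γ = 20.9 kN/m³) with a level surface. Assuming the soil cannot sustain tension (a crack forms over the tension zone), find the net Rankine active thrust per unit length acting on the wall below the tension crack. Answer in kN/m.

14.0 kN/m

K_a = 0.2619; √K_a = 0.5117.
Tension-crack depth z_c = 2c/(γ√K_a) = 2×23.2/(20.9×0.5117) = 4.338 m.
σ_a at base = K_a γ H − 2c√K_a = 0.2619×20.9×6.6 − 2×23.2×0.5117 = 12.38 kPa.
P_a = ½ × 12.38 × (H − z_c) = 0.5×12.38×2.262 = 14.00 kN/m.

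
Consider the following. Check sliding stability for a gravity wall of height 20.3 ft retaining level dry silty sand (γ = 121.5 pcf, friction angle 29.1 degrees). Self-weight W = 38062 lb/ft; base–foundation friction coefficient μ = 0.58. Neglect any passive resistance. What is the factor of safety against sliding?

K_a = tan²(45° − 29.1°/2) = 0.3456.
P_a = ½K_aγH² = 0.5×0.3456×121.5×20.3² = 8652 lb/ft, acting at H/3 = 6.767 ft above the base.
FS_sliding = μW / P_a = 0.58×38062 / 8652 = 2.552.

2.55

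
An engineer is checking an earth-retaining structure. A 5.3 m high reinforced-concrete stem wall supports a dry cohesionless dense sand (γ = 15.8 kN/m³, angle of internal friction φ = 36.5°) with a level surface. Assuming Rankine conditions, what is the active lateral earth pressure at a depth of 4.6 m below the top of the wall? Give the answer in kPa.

18.5 kPa

K_a = (1 − sin φ)/(1 + sin φ) = 0.2541.
σ_h = K_a γ z = 0.2541 × 15.8 × 4.6 = 18.46 kPa.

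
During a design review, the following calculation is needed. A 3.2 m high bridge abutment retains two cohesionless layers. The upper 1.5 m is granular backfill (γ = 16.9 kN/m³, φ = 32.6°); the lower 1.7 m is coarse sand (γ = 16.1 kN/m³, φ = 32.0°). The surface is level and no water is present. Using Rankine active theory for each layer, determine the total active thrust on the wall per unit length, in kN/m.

26.1 kN/m

K_a1 = tan²(45°−32.6°/2) = 0.2997; K_a2 = tan²(45°−32.0°/2) = 0.3073.
Layer 1: σ at base = K_a1 γ₁ h₁ = 7.598 kPa; P₁ = ½×7.598×1.5 = 5.699.
Layer 2: σ_v at top = γ₁h₁ = 25.35; σ_h top = K_a2×25.35 = 7.789; σ_h base = K_a2×(25.35+16.1×1.7) = 16.20.
P₂ = ½(7.789+16.20)×1.7 = 20.39. Total P_a = 5.699+20.39 = 26.09 kN/m.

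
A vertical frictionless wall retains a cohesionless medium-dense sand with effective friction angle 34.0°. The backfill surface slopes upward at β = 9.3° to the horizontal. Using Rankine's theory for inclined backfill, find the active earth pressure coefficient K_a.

K_a = cos β · (cos β − √(cos²β − cos²φ)) / (cos β + √(cos²β − cos²φ)).
cos β = 0.9869, cos φ = 0.8290, √(cos²β − cos²φ) = 0.5353.
K_a = 0.9869 × (0.9869 − 0.5353)/(0.9869 + 0.5353) = 0.2927.

0.293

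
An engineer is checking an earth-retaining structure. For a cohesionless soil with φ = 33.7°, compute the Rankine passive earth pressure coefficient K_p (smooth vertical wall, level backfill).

3.49

K_p = (1 + sin φ)/(1 − sin φ) = tan²(45° + 33.7°/2) = 3.493.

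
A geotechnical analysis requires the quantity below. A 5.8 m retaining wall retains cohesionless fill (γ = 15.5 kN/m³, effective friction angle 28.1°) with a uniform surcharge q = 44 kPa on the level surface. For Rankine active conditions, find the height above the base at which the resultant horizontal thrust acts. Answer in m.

2.41 m

K_a = 0.3596.
Triangular part P₁ = ½K_aγH² = 93.75 at H/3 = 1.933 m; rectangular part P₂ = K_a q H = 91.77 at H/2 = 2.900 m.
ȳ = (P₁·1.933 + P₂·2.900)/(P₁+P₂) = 2.412 m.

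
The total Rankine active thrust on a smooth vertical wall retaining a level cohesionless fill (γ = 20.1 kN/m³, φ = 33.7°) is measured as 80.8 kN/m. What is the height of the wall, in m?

K_a = 0.2863. P_a = ½ K_a γ H² ⇒ H = √(2P_a/(K_a γ)).
H = √(2×80.8/(0.2863×20.1)) = 5.299 m.

5.30 m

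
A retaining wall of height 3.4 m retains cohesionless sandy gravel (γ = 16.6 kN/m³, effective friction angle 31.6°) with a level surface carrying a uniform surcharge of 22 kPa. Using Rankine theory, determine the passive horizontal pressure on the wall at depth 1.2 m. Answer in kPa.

134 kPa

K_p = (1 + sin φ)/(1 − sin φ) = 3.202.
σ_v = γz + q = 16.6 × 1.2 + 22 = 41.92 kPa.
σ_h = K_p σ_v = 3.202 × 41.92 = 134.2 kPa.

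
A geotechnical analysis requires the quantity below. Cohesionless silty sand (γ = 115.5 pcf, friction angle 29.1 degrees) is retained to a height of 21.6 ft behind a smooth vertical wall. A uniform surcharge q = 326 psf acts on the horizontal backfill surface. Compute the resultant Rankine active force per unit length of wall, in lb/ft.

11700 lb/ft

K_a = tan²(45° − φ/2) = 0.3456.
Soil triangle: ½ K_a γ H² = 0.5×0.3456×115.5×21.6² = 9312 lb/ft.
Surcharge rectangle: K_a q H = 0.3456×326×21.6 = 2434 lb/ft.
Total = 9312 + 2434 = 11750 lb/ft.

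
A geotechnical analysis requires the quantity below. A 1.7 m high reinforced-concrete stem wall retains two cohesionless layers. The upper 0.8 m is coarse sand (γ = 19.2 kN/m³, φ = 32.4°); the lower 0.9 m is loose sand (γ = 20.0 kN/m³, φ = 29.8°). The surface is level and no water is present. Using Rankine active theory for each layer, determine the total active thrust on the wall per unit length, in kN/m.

9.22 kN/m

K_a1 = tan²(45°−32.4°/2) = 0.3022; K_a2 = tan²(45°−29.8°/2) = 0.3360.
Layer 1: σ at base = K_a1 γ₁ h₁ = 4.642 kPa; P₁ = ½×4.642×0.8 = 1.857.
Layer 2: σ_v at top = γ₁h₁ = 15.36; σ_h top = K_a2×15.36 = 5.161; σ_h base = K_a2×(15.36+20.0×0.9) = 11.21.
P₂ = ½(5.161+11.21)×0.9 = 7.367. Total P_a = 1.857+7.367 = 9.224 kN/m.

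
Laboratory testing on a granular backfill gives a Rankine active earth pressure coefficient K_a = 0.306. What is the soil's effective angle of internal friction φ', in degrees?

32.1°

K_a = tan²(45° − φ/2) ⇒ 45° − φ/2 = arctan(√0.306) = 28.95°.
φ = 2(45° − 28.95°) = 32.10°.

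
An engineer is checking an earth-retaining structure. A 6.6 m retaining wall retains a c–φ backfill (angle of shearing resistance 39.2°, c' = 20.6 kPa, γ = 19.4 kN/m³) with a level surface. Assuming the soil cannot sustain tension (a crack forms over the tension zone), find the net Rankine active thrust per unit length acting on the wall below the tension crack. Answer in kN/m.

K_a = 0.2255; √K_a = 0.4748.
Tension-crack depth z_c = 2c/(γ√K_a) = 2×20.6/(19.4×0.4748) = 4.473 m.
σ_a at base = K_a γ H − 2c√K_a = 0.2255×19.4×6.6 − 2×20.6×0.4748 = 9.306 kPa.
P_a = ½ × 9.306 × (H − z_c) = 0.5×9.306×2.127 = 9.899 kN/m.

9.90 kN/m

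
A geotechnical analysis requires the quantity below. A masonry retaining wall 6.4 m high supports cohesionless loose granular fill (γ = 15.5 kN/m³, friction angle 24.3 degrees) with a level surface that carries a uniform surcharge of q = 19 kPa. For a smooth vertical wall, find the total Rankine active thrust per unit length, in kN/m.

K_a = tan²(45° − φ/2) = 0.4169.
Soil triangle: ½ K_a γ H² = 0.5×0.4169×15.5×6.4² = 132.3 kN/m.
Surcharge rectangle: K_a q H = 0.4169×19×6.4 = 50.70 kN/m.
Total = 132.3 + 50.70 = 183.0 kN/m.

183 kN/m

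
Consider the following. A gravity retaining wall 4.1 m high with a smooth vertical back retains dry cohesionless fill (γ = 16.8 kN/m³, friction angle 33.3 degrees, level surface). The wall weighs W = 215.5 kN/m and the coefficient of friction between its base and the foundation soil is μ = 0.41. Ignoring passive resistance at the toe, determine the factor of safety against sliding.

K_a = tan²(45° − 33.3°/2) = 0.2911.
P_a = ½K_aγH² = 0.5×0.2911×16.8×4.1² = 41.11 kN/m, acting at H/3 = 1.367 m above the base.
FS_sliding = μW / P_a = 0.41×215.5 / 41.11 = 2.149.

2.15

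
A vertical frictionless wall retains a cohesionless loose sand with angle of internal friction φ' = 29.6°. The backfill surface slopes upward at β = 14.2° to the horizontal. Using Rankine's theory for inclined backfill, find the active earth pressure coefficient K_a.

0.375

K_a = cos β · (cos β − √(cos²β − cos²φ)) / (cos β + √(cos²β − cos²φ)).
cos β = 0.9694, cos φ = 0.8695, √(cos²β − cos²φ) = 0.4287.
K_a = 0.9694 × (0.9694 − 0.4287)/(0.9694 + 0.4287) = 0.3749.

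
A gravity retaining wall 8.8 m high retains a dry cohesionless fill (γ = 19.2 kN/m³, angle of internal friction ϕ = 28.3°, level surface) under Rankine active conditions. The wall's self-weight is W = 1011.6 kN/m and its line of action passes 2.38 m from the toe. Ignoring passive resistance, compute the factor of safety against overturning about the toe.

3.09

K_a = tan²(45° − 28.3°/2) = 0.3568.
P_a = ½K_aγH² = 0.5×0.3568×19.2×8.8² = 265.2 kN/m, acting at H/3 = 2.933 m above the base.
Overturning moment M_o = P_a × H/3 = 265.2 × 2.933 = 778.0.
Resisting moment M_r = W × 2.38 = 1011.6 × 2.38 = 2408.
FS_overturning = M_r/M_o = 2408/778.0 = 3.095.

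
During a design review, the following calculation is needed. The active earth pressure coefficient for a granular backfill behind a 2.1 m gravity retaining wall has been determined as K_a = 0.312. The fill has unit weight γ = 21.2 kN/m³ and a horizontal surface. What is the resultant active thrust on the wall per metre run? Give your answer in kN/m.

P = ½ K_a γ H² = 0.5 × 0.312 × 21.2 × 2.1² = 14.58 kN/m.

14.6 kN/m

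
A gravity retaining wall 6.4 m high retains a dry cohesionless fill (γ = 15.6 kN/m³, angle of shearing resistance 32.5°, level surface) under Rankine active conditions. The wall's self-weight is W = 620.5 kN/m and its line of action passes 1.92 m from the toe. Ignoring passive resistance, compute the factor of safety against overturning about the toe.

5.81

K_a = tan²(45° − 32.5°/2) = 0.3010.
P_a = ½K_aγH² = 0.5×0.3010×15.6×6.4² = 96.16 kN/m, acting at H/3 = 2.133 m above the base.
Overturning moment M_o = P_a × H/3 = 96.16 × 2.133 = 205.1.
Resisting moment M_r = W × 1.92 = 620.5 × 1.92 = 1191.
FS_overturning = M_r/M_o = 1191/205.1 = 5.807.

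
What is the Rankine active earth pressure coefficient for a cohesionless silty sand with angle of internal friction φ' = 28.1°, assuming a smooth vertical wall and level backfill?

0.360

K_a = (1 − sin φ)/(1 + sin φ) = (1 − sin 28.1°)/(1 + sin 28.1°) = 0.3596.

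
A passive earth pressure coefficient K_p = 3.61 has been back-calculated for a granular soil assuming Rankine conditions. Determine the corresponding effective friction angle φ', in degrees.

K_p = (1+sin φ)/(1−sin φ) ⇒ sin φ = (K_p − 1)/(K_p + 1) = 0.5662.
φ = arcsin(0.5662) = 34.48°.

34.5°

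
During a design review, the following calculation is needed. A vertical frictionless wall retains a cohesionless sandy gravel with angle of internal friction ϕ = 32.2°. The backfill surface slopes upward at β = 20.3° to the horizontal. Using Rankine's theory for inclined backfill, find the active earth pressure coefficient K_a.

0.373

K_a = cos β · (cos β − √(cos²β − cos²φ)) / (cos β + √(cos²β − cos²φ)).
cos β = 0.9379, cos φ = 0.8462, √(cos²β − cos²φ) = 0.4045.
K_a = 0.9379 × (0.9379 − 0.4045)/(0.9379 + 0.4045) = 0.3727.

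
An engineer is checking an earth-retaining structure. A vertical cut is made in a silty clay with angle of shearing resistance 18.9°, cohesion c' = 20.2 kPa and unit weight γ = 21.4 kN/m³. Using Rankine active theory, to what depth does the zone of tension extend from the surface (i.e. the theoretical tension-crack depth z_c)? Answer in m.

2.64 m

K_a = tan²(45° − 18.9°/2) = 0.5107; √K_a = 0.7146.
The active pressure is zero where K_a γ z = 2c√K_a, so z_c = 2c/(γ√K_a) = 2×20.2/(21.4×0.7146) = 2.642 m.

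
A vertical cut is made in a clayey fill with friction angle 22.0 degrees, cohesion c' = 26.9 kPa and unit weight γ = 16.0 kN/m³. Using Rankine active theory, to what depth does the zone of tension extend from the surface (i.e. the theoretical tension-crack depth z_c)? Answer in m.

4.99 m

K_a = tan²(45° − 22.0°/2) = 0.4550; √K_a = 0.6745.
The active pressure is zero where K_a γ z = 2c√K_a, so z_c = 2c/(γ√K_a) = 2×26.9/(16.0×0.6745) = 4.985 m.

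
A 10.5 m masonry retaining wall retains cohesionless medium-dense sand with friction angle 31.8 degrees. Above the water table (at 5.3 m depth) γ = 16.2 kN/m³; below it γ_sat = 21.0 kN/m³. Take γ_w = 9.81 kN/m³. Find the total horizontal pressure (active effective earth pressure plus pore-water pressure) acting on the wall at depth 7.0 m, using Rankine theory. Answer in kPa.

49.2 kPa

K_a = (1 − sin φ)/(1 + sin φ) = 0.3098.
γ' = 21.0 − 9.81 = 11.19 kN/m³.
Effective vertical stress at 7.0 m: σ'_v = 16.2×5.3 + 11.19×1.70 = 104.9 kPa.
σ'_h = K_a σ'_v = 0.3098 × 104.9 = 32.49 kPa; u = γ_w × 1.70 = 16.68 kPa.
Total σ_h = 32.49 + 16.68 = 49.17 kPa.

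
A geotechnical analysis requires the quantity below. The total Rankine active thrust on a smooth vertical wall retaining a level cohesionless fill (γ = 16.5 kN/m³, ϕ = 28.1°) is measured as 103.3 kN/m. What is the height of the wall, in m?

5.90 m

K_a = 0.3596. P_a = ½ K_a γ H² ⇒ H = √(2P_a/(K_a γ)).
H = √(2×103.3/(0.3596×16.5)) = 5.901 m.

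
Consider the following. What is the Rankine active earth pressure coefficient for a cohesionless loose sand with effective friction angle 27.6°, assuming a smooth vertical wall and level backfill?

K_a = (1 − sin φ)/(1 + sin φ) = (1 − sin 27.6°)/(1 + sin 27.6°) = 0.3668.

0.367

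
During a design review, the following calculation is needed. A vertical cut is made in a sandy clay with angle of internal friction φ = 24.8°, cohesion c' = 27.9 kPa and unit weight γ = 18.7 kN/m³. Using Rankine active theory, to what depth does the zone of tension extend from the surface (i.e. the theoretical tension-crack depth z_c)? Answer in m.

K_a = tan²(45° − 24.8°/2) = 0.4090; √K_a = 0.6395.
The active pressure is zero where K_a γ z = 2c√K_a, so z_c = 2c/(γ√K_a) = 2×27.9/(18.7×0.6395) = 4.666 m.

4.67 m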